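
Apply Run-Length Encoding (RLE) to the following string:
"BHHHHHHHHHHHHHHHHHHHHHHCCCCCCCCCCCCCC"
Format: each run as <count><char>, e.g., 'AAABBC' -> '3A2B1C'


Scanning runs left to right:
  i=0: run of 'B' x 1 -> '1B'
  i=1: run of 'H' x 22 -> '22H'
  i=23: run of 'C' x 14 -> '14C'

RLE = 1B22H14C


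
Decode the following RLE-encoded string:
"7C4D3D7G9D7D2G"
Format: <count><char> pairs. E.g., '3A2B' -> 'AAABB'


Expanding each <count><char> pair:
  7C -> 'CCCCCCC'
  4D -> 'DDDD'
  3D -> 'DDD'
  7G -> 'GGGGGGG'
  9D -> 'DDDDDDDDD'
  7D -> 'DDDDDDD'
  2G -> 'GG'

Decoded = CCCCCCCDDDDDDDGGGGGGGDDDDDDDDDDDDDDDDGG


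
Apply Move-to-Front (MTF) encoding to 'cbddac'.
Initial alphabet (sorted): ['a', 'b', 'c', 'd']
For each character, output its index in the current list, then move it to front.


MTF encoding:
'c': index 2 in ['a', 'b', 'c', 'd'] -> ['c', 'a', 'b', 'd']
'b': index 2 in ['c', 'a', 'b', 'd'] -> ['b', 'c', 'a', 'd']
'd': index 3 in ['b', 'c', 'a', 'd'] -> ['d', 'b', 'c', 'a']
'd': index 0 in ['d', 'b', 'c', 'a'] -> ['d', 'b', 'c', 'a']
'a': index 3 in ['d', 'b', 'c', 'a'] -> ['a', 'd', 'b', 'c']
'c': index 3 in ['a', 'd', 'b', 'c'] -> ['c', 'a', 'd', 'b']


Output: [2, 2, 3, 0, 3, 3]


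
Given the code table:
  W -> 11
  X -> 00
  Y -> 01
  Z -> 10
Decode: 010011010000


Decoding:
01 -> Y
00 -> X
11 -> W
01 -> Y
00 -> X
00 -> X


Result: YXWYXX


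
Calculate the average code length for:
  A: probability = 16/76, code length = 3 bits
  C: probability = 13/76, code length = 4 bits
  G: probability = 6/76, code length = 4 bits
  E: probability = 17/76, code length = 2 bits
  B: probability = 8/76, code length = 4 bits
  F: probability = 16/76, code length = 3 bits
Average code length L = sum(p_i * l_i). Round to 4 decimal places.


Weighted contributions p_i * l_i:
  A: (16/76) * 3 = 48/76
  C: (13/76) * 4 = 52/76
  G: (6/76) * 4 = 24/76
  E: (17/76) * 2 = 34/76
  B: (8/76) * 4 = 32/76
  F: (16/76) * 3 = 48/76
Sum = (48 + 52 + 24 + 34 + 32 + 48)/76 = 238/76

L = 238/76 = 3.1316 bits/symbol


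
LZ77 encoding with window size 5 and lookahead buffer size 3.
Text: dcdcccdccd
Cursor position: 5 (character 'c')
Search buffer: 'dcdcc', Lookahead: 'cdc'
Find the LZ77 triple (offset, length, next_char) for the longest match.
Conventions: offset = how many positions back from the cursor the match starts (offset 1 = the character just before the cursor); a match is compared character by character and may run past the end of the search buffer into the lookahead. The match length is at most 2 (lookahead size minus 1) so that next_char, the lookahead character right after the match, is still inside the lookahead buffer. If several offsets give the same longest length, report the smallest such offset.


Try each offset into the search buffer:
  offset=1 (pos 4, char 'c'): match length 1
  offset=2 (pos 3, char 'c'): match length 1
  offset=3 (pos 2, char 'd'): match length 0
  offset=4 (pos 1, char 'c'): match length 2
  offset=5 (pos 0, char 'd'): match length 0
Longest match has length 2 at offset 4.
next_char = character at position 5 + 2 = 7 -> 'c'

Best match: offset=4, length=2 (matching 'cd' starting at position 1)
LZ77 triple: (4, 2, 'c')


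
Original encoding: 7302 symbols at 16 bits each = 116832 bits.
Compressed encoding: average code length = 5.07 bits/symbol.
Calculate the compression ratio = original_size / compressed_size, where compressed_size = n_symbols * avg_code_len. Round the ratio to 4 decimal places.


original_size = n_symbols * orig_bits = 7302 * 16 = 116832 bits
compressed_size = n_symbols * avg_code_len = 7302 * 5.07 = 37021.14 bits
ratio = original_size / compressed_size = 116832 / 37021.14 = 3.1558

Compression ratio = 3.1558


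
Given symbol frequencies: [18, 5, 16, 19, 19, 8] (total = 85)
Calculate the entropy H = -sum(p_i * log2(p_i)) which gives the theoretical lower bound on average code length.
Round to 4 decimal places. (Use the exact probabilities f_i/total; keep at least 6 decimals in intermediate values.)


Per-symbol terms -p_i * log2(p_i) with p_i = f_i/85:
  p = 18/85 = 0.211765: log2(p) = -2.239466, -p*log2(p) = 0.474240
  p = 5/85 = 0.058824: log2(p) = -4.087463, -p*log2(p) = 0.240439
  p = 16/85 = 0.188235: log2(p) = -2.409391, -p*log2(p) = 0.453532
  p = 19/85 = 0.223529: log2(p) = -2.161463, -p*log2(p) = 0.483151
  p = 19/85 = 0.223529: log2(p) = -2.161463, -p*log2(p) = 0.483151
  p = 8/85 = 0.094118: log2(p) = -3.409391, -p*log2(p) = 0.320884
H = 0.474240 + 0.240439 + 0.453532 + 0.483151 + 0.483151 + 0.320884 = 2.455397

H = 2.4554 bits/symbol


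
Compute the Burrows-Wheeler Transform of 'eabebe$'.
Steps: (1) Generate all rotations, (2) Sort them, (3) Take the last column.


Rotations (sorted):
  0: $eabebe -> last char: e
  1: abebe$e -> last char: e
  2: be$eabe -> last char: e
  3: bebe$ea -> last char: a
  4: e$eabeb -> last char: b
  5: eabebe$ -> last char: $
  6: ebe$eab -> last char: b


BWT = eeeab$b


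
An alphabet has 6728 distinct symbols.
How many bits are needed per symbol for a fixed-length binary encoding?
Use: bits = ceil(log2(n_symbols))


log2(6728) = 12.716
Bracket: 2^12 = 4096 < 6728 <= 2^13 = 8192
So ceil(log2(6728)) = 13

bits = ceil(log2(6728)) = ceil(12.716) = 13 bits


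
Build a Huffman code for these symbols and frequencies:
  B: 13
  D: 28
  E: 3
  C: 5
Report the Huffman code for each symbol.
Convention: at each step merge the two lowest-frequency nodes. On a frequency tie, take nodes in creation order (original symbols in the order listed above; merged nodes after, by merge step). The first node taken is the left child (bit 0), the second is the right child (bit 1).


Huffman tree construction:
Step 1: Merge E(3) + C(5) = 8
Step 2: Merge (E+C)(8) + B(13) = 21
Step 3: Merge ((E+C)+B)(21) + D(28) = 49
Read each symbol's code off the tree from the root (left child = 0, right child = 1).

Codes:
  B: 01 (length 2)
  D: 1 (length 1)
  E: 000 (length 3)
  C: 001 (length 3)
Average code length: 78/49 = 1.5918 bits/symbol


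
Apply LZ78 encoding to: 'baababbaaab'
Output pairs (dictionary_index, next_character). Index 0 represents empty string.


LZ78 encoding steps:
Dictionary: {0: ''}
Step 1: w='' (idx 0), next='b' -> output (0, 'b'), add 'b' as idx 1
Step 2: w='' (idx 0), next='a' -> output (0, 'a'), add 'a' as idx 2
Step 3: w='a' (idx 2), next='b' -> output (2, 'b'), add 'ab' as idx 3
Step 4: w='ab' (idx 3), next='b' -> output (3, 'b'), add 'abb' as idx 4
Step 5: w='a' (idx 2), next='a' -> output (2, 'a'), add 'aa' as idx 5
Step 6: w='ab' (idx 3), end of input -> output (3, '')


Encoded: [(0, 'b'), (0, 'a'), (2, 'b'), (3, 'b'), (2, 'a'), (3, '')]


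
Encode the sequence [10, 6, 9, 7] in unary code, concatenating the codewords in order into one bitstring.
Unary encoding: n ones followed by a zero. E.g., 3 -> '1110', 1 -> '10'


Encode each number as n ones followed by a terminating 0:
  10 -> 11111111110 (11 bits)
  6 -> 1111110 (7 bits)
  9 -> 1111111110 (10 bits)
  7 -> 11111110 (8 bits)
Total length = 11 + 7 + 10 + 8 = 36 bits.

Unary([10, 6, 9, 7]) = 111111111101111110111111111011111110 (36 bits)


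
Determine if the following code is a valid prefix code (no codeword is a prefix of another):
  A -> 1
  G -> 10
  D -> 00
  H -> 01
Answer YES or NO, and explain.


Checking each pair (does one codeword prefix another?):
  A='1' vs G='10': prefix -- VIOLATION

NO -- this is NOT a valid prefix code. A (1) is a prefix of G (10).


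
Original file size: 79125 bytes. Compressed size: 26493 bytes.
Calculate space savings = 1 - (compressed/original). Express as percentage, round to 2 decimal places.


ratio = compressed/original = 26493/79125 = 0.334825
savings = 1 - ratio = 1 - 0.334825 = 0.665175
as a percentage: 0.665175 * 100 = 66.52%

Space savings = 1 - 26493/79125 = 66.52%


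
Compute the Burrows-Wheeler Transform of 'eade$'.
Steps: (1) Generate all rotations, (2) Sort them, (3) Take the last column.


Rotations (sorted):
  0: $eade -> last char: e
  1: ade$e -> last char: e
  2: de$ea -> last char: a
  3: e$ead -> last char: d
  4: eade$ -> last char: $


BWT = eead$


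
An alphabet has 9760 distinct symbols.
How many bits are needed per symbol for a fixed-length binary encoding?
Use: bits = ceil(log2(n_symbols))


log2(9760) = 13.2527
Bracket: 2^13 = 8192 < 9760 <= 2^14 = 16384
So ceil(log2(9760)) = 14

bits = ceil(log2(9760)) = ceil(13.2527) = 14 bits


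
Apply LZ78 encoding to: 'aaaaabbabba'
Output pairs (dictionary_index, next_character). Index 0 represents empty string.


LZ78 encoding steps:
Dictionary: {0: ''}
Step 1: w='' (idx 0), next='a' -> output (0, 'a'), add 'a' as idx 1
Step 2: w='a' (idx 1), next='a' -> output (1, 'a'), add 'aa' as idx 2
Step 3: w='aa' (idx 2), next='b' -> output (2, 'b'), add 'aab' as idx 3
Step 4: w='' (idx 0), next='b' -> output (0, 'b'), add 'b' as idx 4
Step 5: w='a' (idx 1), next='b' -> output (1, 'b'), add 'ab' as idx 5
Step 6: w='b' (idx 4), next='a' -> output (4, 'a'), add 'ba' as idx 6


Encoded: [(0, 'a'), (1, 'a'), (2, 'b'), (0, 'b'), (1, 'b'), (4, 'a')]


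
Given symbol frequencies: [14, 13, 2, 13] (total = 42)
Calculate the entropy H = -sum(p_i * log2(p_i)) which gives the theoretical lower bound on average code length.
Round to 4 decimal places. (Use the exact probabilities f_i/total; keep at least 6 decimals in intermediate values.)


Per-symbol terms -p_i * log2(p_i) with p_i = f_i/42:
  p = 14/42 = 0.333333: log2(p) = -1.584963, -p*log2(p) = 0.528321
  p = 13/42 = 0.309524: log2(p) = -1.691878, -p*log2(p) = 0.523676
  p = 2/42 = 0.047619: log2(p) = -4.392317, -p*log2(p) = 0.209158
  p = 13/42 = 0.309524: log2(p) = -1.691878, -p*log2(p) = 0.523676
H = 0.528321 + 0.523676 + 0.209158 + 0.523676 = 1.784831

H = 1.7848 bits/symbol


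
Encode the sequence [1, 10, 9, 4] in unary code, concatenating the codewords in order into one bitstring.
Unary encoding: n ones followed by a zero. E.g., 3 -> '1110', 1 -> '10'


Encode each number as n ones followed by a terminating 0:
  1 -> 10 (2 bits)
  10 -> 11111111110 (11 bits)
  9 -> 1111111110 (10 bits)
  4 -> 11110 (5 bits)
Total length = 2 + 11 + 10 + 5 = 28 bits.

Unary([1, 10, 9, 4]) = 1011111111110111111111011110 (28 bits)


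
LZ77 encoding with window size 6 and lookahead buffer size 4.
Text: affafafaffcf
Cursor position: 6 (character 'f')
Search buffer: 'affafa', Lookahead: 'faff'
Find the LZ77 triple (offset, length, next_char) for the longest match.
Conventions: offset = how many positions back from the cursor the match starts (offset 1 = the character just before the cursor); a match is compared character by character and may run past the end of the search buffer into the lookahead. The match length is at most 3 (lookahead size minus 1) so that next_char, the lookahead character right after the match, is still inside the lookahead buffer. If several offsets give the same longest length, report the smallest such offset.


Try each offset into the search buffer:
  offset=1 (pos 5, char 'a'): match length 0
  offset=2 (pos 4, char 'f'): match length 3
  offset=3 (pos 3, char 'a'): match length 0
  offset=4 (pos 2, char 'f'): match length 3
  offset=5 (pos 1, char 'f'): match length 1
  offset=6 (pos 0, char 'a'): match length 0
Longest match has length 3, found at offsets 2, 4; take the smallest, offset 2.
next_char = character at position 6 + 3 = 9 -> 'f'

Best match: offset=2, length=3 (matching 'faf' starting at position 4)
LZ77 triple: (2, 3, 'f')


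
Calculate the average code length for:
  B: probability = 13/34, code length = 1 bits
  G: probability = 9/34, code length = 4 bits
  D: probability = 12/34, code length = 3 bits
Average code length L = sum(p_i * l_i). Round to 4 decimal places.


Weighted contributions p_i * l_i:
  B: (13/34) * 1 = 13/34
  G: (9/34) * 4 = 36/34
  D: (12/34) * 3 = 36/34
Sum = (13 + 36 + 36)/34 = 85/34

L = 85/34 = 2.5000 bits/symbol


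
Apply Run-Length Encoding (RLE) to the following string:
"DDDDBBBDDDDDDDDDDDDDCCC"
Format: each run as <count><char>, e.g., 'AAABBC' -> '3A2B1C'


Scanning runs left to right:
  i=0: run of 'D' x 4 -> '4D'
  i=4: run of 'B' x 3 -> '3B'
  i=7: run of 'D' x 13 -> '13D'
  i=20: run of 'C' x 3 -> '3C'

RLE = 4D3B13D3C


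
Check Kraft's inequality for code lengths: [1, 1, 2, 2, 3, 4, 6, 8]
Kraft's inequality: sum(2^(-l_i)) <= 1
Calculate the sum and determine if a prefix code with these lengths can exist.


Sum = 2^(-1) + 2^(-1) + 2^(-2) + 2^(-2) + 2^(-3) + 2^(-4) + 2^(-6) + 2^(-8)
    = 0.5 + 0.5 + 0.25 + 0.25 + 0.125 + 0.0625 + 0.015625 + 0.00390625
    = 437/256 = 1.70703125
Since 1.70703125 > 1, Kraft's inequality is NOT satisfied.
A prefix code with these lengths CANNOT exist.

Kraft sum = 1.70703125. Not satisfied.


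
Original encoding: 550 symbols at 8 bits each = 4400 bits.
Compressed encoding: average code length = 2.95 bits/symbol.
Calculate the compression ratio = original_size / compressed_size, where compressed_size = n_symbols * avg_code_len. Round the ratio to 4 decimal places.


original_size = n_symbols * orig_bits = 550 * 8 = 4400 bits
compressed_size = n_symbols * avg_code_len = 550 * 2.95 = 1622.5 bits
ratio = original_size / compressed_size = 4400 / 1622.5 = 2.7119

Compression ratio = 2.7119


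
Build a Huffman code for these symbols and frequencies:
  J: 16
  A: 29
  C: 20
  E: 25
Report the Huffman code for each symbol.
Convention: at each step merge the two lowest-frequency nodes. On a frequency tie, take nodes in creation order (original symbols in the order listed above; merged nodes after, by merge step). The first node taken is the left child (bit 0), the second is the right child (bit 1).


Huffman tree construction:
Step 1: Merge J(16) + C(20) = 36
Step 2: Merge E(25) + A(29) = 54
Step 3: Merge (J+C)(36) + (E+A)(54) = 90
Read each symbol's code off the tree from the root (left child = 0, right child = 1).

Codes:
  J: 00 (length 2)
  A: 11 (length 2)
  C: 01 (length 2)
  E: 10 (length 2)
Average code length: 180/90 = 2.0000 bits/symbol


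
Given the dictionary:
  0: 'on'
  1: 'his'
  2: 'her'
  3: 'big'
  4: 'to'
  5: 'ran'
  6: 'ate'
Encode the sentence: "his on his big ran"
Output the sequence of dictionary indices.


Look up each word in the dictionary:
  'his' -> 1
  'on' -> 0
  'his' -> 1
  'big' -> 3
  'ran' -> 5

Encoded: [1, 0, 1, 3, 5]


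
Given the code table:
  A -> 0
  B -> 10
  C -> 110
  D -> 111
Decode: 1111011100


Decoding:
111 -> D
10 -> B
111 -> D
0 -> A
0 -> A


Result: DBDAA


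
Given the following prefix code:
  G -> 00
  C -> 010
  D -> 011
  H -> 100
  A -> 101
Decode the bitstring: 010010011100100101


Decoding step by step:
Bits 010 -> C
Bits 010 -> C
Bits 011 -> D
Bits 100 -> H
Bits 100 -> H
Bits 101 -> A


Decoded message: CCDHHA


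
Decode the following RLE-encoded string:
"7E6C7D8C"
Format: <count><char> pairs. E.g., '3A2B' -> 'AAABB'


Expanding each <count><char> pair:
  7E -> 'EEEEEEE'
  6C -> 'CCCCCC'
  7D -> 'DDDDDDD'
  8C -> 'CCCCCCCC'

Decoded = EEEEEEECCCCCCDDDDDDDCCCCCCCC


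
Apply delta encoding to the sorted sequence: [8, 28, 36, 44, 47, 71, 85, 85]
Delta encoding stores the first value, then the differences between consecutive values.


First value: 8
Deltas:
  28 - 8 = 20
  36 - 28 = 8
  44 - 36 = 8
  47 - 44 = 3
  71 - 47 = 24
  85 - 71 = 14
  85 - 85 = 0


Delta encoded: [8, 20, 8, 8, 3, 24, 14, 0]


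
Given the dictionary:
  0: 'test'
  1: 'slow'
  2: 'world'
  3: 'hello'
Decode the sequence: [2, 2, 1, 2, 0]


Look up each index in the dictionary:
  2 -> 'world'
  2 -> 'world'
  1 -> 'slow'
  2 -> 'world'
  0 -> 'test'

Decoded: "world world slow world test"


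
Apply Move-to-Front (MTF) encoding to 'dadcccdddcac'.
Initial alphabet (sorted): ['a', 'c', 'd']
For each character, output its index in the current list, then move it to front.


MTF encoding:
'd': index 2 in ['a', 'c', 'd'] -> ['d', 'a', 'c']
'a': index 1 in ['d', 'a', 'c'] -> ['a', 'd', 'c']
'd': index 1 in ['a', 'd', 'c'] -> ['d', 'a', 'c']
'c': index 2 in ['d', 'a', 'c'] -> ['c', 'd', 'a']
'c': index 0 in ['c', 'd', 'a'] -> ['c', 'd', 'a']
'c': index 0 in ['c', 'd', 'a'] -> ['c', 'd', 'a']
'd': index 1 in ['c', 'd', 'a'] -> ['d', 'c', 'a']
'd': index 0 in ['d', 'c', 'a'] -> ['d', 'c', 'a']
'd': index 0 in ['d', 'c', 'a'] -> ['d', 'c', 'a']
'c': index 1 in ['d', 'c', 'a'] -> ['c', 'd', 'a']
'a': index 2 in ['c', 'd', 'a'] -> ['a', 'c', 'd']
'c': index 1 in ['a', 'c', 'd'] -> ['c', 'a', 'd']


Output: [2, 1, 1, 2, 0, 0, 1, 0, 0, 1, 2, 1]


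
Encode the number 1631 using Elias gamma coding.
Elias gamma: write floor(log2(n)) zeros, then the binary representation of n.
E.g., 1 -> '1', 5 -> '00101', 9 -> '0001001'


num_bits = floor(log2(1631)) + 1 = 11
leading_zeros = num_bits - 1 = 10
binary(1631) = 11001011111

Elias gamma(1631) = '0000000000' + '11001011111' = 000000000011001011111 (21 bits)


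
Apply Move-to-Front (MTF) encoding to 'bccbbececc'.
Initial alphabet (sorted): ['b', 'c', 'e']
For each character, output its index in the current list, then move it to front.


MTF encoding:
'b': index 0 in ['b', 'c', 'e'] -> ['b', 'c', 'e']
'c': index 1 in ['b', 'c', 'e'] -> ['c', 'b', 'e']
'c': index 0 in ['c', 'b', 'e'] -> ['c', 'b', 'e']
'b': index 1 in ['c', 'b', 'e'] -> ['b', 'c', 'e']
'b': index 0 in ['b', 'c', 'e'] -> ['b', 'c', 'e']
'e': index 2 in ['b', 'c', 'e'] -> ['e', 'b', 'c']
'c': index 2 in ['e', 'b', 'c'] -> ['c', 'e', 'b']
'e': index 1 in ['c', 'e', 'b'] -> ['e', 'c', 'b']
'c': index 1 in ['e', 'c', 'b'] -> ['c', 'e', 'b']
'c': index 0 in ['c', 'e', 'b'] -> ['c', 'e', 'b']


Output: [0, 1, 0, 1, 0, 2, 2, 1, 1, 0]


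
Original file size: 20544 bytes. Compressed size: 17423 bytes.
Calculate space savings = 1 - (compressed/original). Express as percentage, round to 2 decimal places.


ratio = compressed/original = 17423/20544 = 0.848082
savings = 1 - ratio = 1 - 0.848082 = 0.151918
as a percentage: 0.151918 * 100 = 15.19%

Space savings = 1 - 17423/20544 = 15.19%


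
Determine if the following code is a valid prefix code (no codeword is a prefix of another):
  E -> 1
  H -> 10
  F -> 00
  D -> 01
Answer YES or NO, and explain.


Checking each pair (does one codeword prefix another?):
  E='1' vs H='10': prefix -- VIOLATION

NO -- this is NOT a valid prefix code. E (1) is a prefix of H (10).


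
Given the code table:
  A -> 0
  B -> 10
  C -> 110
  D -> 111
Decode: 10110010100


Decoding:
10 -> B
110 -> C
0 -> A
10 -> B
10 -> B
0 -> A


Result: BCABBA


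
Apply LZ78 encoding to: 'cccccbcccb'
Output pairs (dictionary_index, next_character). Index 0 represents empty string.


LZ78 encoding steps:
Dictionary: {0: ''}
Step 1: w='' (idx 0), next='c' -> output (0, 'c'), add 'c' as idx 1
Step 2: w='c' (idx 1), next='c' -> output (1, 'c'), add 'cc' as idx 2
Step 3: w='cc' (idx 2), next='b' -> output (2, 'b'), add 'ccb' as idx 3
Step 4: w='cc' (idx 2), next='c' -> output (2, 'c'), add 'ccc' as idx 4
Step 5: w='' (idx 0), next='b' -> output (0, 'b'), add 'b' as idx 5


Encoded: [(0, 'c'), (1, 'c'), (2, 'b'), (2, 'c'), (0, 'b')]


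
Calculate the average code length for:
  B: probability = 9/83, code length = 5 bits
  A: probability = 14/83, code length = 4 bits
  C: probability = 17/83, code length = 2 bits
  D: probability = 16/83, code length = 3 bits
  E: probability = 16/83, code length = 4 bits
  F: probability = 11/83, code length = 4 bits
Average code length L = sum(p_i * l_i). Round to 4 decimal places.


Weighted contributions p_i * l_i:
  B: (9/83) * 5 = 45/83
  A: (14/83) * 4 = 56/83
  C: (17/83) * 2 = 34/83
  D: (16/83) * 3 = 48/83
  E: (16/83) * 4 = 64/83
  F: (11/83) * 4 = 44/83
Sum = (45 + 56 + 34 + 48 + 64 + 44)/83 = 291/83

L = 291/83 = 3.5060 bits/symbol


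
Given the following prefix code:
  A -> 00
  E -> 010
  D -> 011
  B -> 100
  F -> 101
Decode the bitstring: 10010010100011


Decoding step by step:
Bits 100 -> B
Bits 100 -> B
Bits 101 -> F
Bits 00 -> A
Bits 011 -> D


Decoded message: BBFAD


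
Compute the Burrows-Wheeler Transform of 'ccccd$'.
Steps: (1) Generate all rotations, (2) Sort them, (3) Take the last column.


Rotations (sorted):
  0: $ccccd -> last char: d
  1: ccccd$ -> last char: $
  2: cccd$c -> last char: c
  3: ccd$cc -> last char: c
  4: cd$ccc -> last char: c
  5: d$cccc -> last char: c


BWT = d$cccc


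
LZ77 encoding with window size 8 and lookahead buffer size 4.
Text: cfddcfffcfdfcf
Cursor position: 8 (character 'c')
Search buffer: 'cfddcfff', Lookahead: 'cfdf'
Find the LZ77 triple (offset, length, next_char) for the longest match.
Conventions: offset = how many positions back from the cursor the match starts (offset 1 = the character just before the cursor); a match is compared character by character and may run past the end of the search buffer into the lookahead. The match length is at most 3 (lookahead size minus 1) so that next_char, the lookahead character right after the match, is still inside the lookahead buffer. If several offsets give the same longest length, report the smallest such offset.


Try each offset into the search buffer:
  offset=1 (pos 7, char 'f'): match length 0
  offset=2 (pos 6, char 'f'): match length 0
  offset=3 (pos 5, char 'f'): match length 0
  offset=4 (pos 4, char 'c'): match length 2
  offset=5 (pos 3, char 'd'): match length 0
  offset=6 (pos 2, char 'd'): match length 0
  offset=7 (pos 1, char 'f'): match length 0
  offset=8 (pos 0, char 'c'): match length 3
Longest match has length 3 at offset 8.
next_char = character at position 8 + 3 = 11 -> 'f'

Best match: offset=8, length=3 (matching 'cfd' starting at position 0)
LZ77 triple: (8, 3, 'f')


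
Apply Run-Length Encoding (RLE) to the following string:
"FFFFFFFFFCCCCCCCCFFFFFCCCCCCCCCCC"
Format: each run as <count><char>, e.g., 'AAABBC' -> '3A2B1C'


Scanning runs left to right:
  i=0: run of 'F' x 9 -> '9F'
  i=9: run of 'C' x 8 -> '8C'
  i=17: run of 'F' x 5 -> '5F'
  i=22: run of 'C' x 11 -> '11C'

RLE = 9F8C5F11C


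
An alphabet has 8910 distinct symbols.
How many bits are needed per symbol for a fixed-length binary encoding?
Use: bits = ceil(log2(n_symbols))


log2(8910) = 13.1212
Bracket: 2^13 = 8192 < 8910 <= 2^14 = 16384
So ceil(log2(8910)) = 14

bits = ceil(log2(8910)) = ceil(13.1212) = 14 bits


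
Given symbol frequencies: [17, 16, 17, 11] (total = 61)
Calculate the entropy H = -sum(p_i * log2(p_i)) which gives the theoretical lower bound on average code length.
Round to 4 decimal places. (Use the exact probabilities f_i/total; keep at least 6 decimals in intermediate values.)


Per-symbol terms -p_i * log2(p_i) with p_i = f_i/61:
  p = 17/61 = 0.278689: log2(p) = -1.843274, -p*log2(p) = 0.513699
  p = 16/61 = 0.262295: log2(p) = -1.930737, -p*log2(p) = 0.506423
  p = 17/61 = 0.278689: log2(p) = -1.843274, -p*log2(p) = 0.513699
  p = 11/61 = 0.180328: log2(p) = -2.471306, -p*log2(p) = 0.445645
H = 0.513699 + 0.506423 + 0.513699 + 0.445645 = 1.979466

H = 1.9795 bits/symbol


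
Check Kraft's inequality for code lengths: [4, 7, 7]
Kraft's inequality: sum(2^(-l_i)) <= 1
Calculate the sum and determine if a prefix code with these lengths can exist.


Sum = 2^(-4) + 2^(-7) + 2^(-7)
    = 0.0625 + 0.0078125 + 0.0078125
    = 10/128 = 0.078125
Since 0.078125 <= 1, Kraft's inequality IS satisfied.
A prefix code with these lengths CAN exist.

Kraft sum = 0.078125. Satisfied.


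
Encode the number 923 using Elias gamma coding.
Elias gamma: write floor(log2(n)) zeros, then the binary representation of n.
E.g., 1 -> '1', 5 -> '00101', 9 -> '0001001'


num_bits = floor(log2(923)) + 1 = 10
leading_zeros = num_bits - 1 = 9
binary(923) = 1110011011

Elias gamma(923) = '000000000' + '1110011011' = 0000000001110011011 (19 bits)


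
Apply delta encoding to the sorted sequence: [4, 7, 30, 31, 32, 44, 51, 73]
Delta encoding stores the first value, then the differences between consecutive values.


First value: 4
Deltas:
  7 - 4 = 3
  30 - 7 = 23
  31 - 30 = 1
  32 - 31 = 1
  44 - 32 = 12
  51 - 44 = 7
  73 - 51 = 22


Delta encoded: [4, 3, 23, 1, 1, 12, 7, 22]


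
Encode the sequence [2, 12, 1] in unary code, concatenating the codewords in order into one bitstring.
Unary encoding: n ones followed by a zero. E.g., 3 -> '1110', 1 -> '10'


Encode each number as n ones followed by a terminating 0:
  2 -> 110 (3 bits)
  12 -> 1111111111110 (13 bits)
  1 -> 10 (2 bits)
Total length = 3 + 13 + 2 = 18 bits.

Unary([2, 12, 1]) = 110111111111111010 (18 bits)


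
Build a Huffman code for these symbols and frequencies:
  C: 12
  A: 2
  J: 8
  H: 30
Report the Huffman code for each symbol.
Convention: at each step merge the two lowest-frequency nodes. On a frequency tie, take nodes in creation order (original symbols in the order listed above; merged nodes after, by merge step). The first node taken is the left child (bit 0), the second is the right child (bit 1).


Huffman tree construction:
Step 1: Merge A(2) + J(8) = 10
Step 2: Merge (A+J)(10) + C(12) = 22
Step 3: Merge ((A+J)+C)(22) + H(30) = 52
Read each symbol's code off the tree from the root (left child = 0, right child = 1).

Codes:
  C: 01 (length 2)
  A: 000 (length 3)
  J: 001 (length 3)
  H: 1 (length 1)
Average code length: 84/52 = 1.6154 bits/symbol


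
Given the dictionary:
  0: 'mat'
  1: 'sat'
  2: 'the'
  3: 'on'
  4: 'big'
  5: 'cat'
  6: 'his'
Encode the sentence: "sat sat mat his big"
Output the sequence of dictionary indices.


Look up each word in the dictionary:
  'sat' -> 1
  'sat' -> 1
  'mat' -> 0
  'his' -> 6
  'big' -> 4

Encoded: [1, 1, 0, 6, 4]


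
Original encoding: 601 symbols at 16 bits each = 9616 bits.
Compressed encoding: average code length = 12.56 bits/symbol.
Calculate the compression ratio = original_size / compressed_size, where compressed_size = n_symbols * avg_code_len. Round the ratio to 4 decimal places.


original_size = n_symbols * orig_bits = 601 * 16 = 9616 bits
compressed_size = n_symbols * avg_code_len = 601 * 12.56 = 7548.56 bits
ratio = original_size / compressed_size = 9616 / 7548.56 = 1.2739

Compression ratio = 1.2739


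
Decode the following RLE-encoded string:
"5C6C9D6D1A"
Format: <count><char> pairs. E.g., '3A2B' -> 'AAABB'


Expanding each <count><char> pair:
  5C -> 'CCCCC'
  6C -> 'CCCCCC'
  9D -> 'DDDDDDDDD'
  6D -> 'DDDDDD'
  1A -> 'A'

Decoded = CCCCCCCCCCCDDDDDDDDDDDDDDDA


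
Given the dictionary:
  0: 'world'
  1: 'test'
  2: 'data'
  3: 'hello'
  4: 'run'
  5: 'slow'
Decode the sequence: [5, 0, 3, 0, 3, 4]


Look up each index in the dictionary:
  5 -> 'slow'
  0 -> 'world'
  3 -> 'hello'
  0 -> 'world'
  3 -> 'hello'
  4 -> 'run'

Decoded: "slow world hello world hello run"


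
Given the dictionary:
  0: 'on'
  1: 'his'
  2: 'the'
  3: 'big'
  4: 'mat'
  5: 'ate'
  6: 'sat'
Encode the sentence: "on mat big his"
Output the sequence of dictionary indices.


Look up each word in the dictionary:
  'on' -> 0
  'mat' -> 4
  'big' -> 3
  'his' -> 1

Encoded: [0, 4, 3, 1]


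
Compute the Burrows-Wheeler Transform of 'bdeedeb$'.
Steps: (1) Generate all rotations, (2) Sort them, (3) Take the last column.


Rotations (sorted):
  0: $bdeedeb -> last char: b
  1: b$bdeede -> last char: e
  2: bdeedeb$ -> last char: $
  3: deb$bdee -> last char: e
  4: deedeb$b -> last char: b
  5: eb$bdeed -> last char: d
  6: edeb$bde -> last char: e
  7: eedeb$bd -> last char: d


BWT = be$ebded


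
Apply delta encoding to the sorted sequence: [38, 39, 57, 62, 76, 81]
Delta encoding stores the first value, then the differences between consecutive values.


First value: 38
Deltas:
  39 - 38 = 1
  57 - 39 = 18
  62 - 57 = 5
  76 - 62 = 14
  81 - 76 = 5


Delta encoded: [38, 1, 18, 5, 14, 5]


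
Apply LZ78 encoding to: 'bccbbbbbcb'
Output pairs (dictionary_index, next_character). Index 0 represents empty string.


LZ78 encoding steps:
Dictionary: {0: ''}
Step 1: w='' (idx 0), next='b' -> output (0, 'b'), add 'b' as idx 1
Step 2: w='' (idx 0), next='c' -> output (0, 'c'), add 'c' as idx 2
Step 3: w='c' (idx 2), next='b' -> output (2, 'b'), add 'cb' as idx 3
Step 4: w='b' (idx 1), next='b' -> output (1, 'b'), add 'bb' as idx 4
Step 5: w='bb' (idx 4), next='c' -> output (4, 'c'), add 'bbc' as idx 5
Step 6: w='b' (idx 1), end of input -> output (1, '')


Encoded: [(0, 'b'), (0, 'c'), (2, 'b'), (1, 'b'), (4, 'c'), (1, '')]


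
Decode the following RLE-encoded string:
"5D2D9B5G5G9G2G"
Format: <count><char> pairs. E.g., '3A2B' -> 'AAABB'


Expanding each <count><char> pair:
  5D -> 'DDDDD'
  2D -> 'DD'
  9B -> 'BBBBBBBBB'
  5G -> 'GGGGG'
  5G -> 'GGGGG'
  9G -> 'GGGGGGGGG'
  2G -> 'GG'

Decoded = DDDDDDDBBBBBBBBBGGGGGGGGGGGGGGGGGGGGG


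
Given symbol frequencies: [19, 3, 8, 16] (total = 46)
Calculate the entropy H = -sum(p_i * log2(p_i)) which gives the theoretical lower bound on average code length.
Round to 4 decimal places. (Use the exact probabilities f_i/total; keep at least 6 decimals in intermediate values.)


Per-symbol terms -p_i * log2(p_i) with p_i = f_i/46:
  p = 19/46 = 0.413043: log2(p) = -1.275634, -p*log2(p) = 0.526892
  p = 3/46 = 0.065217: log2(p) = -3.938599, -p*log2(p) = 0.256865
  p = 8/46 = 0.173913: log2(p) = -2.523562, -p*log2(p) = 0.438880
  p = 16/46 = 0.347826: log2(p) = -1.523562, -p*log2(p) = 0.529935
H = 0.526892 + 0.256865 + 0.438880 + 0.529935 = 1.752572

H = 1.7526 bits/symbol


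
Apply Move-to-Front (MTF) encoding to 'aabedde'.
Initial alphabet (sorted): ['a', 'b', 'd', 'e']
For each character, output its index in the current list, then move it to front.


MTF encoding:
'a': index 0 in ['a', 'b', 'd', 'e'] -> ['a', 'b', 'd', 'e']
'a': index 0 in ['a', 'b', 'd', 'e'] -> ['a', 'b', 'd', 'e']
'b': index 1 in ['a', 'b', 'd', 'e'] -> ['b', 'a', 'd', 'e']
'e': index 3 in ['b', 'a', 'd', 'e'] -> ['e', 'b', 'a', 'd']
'd': index 3 in ['e', 'b', 'a', 'd'] -> ['d', 'e', 'b', 'a']
'd': index 0 in ['d', 'e', 'b', 'a'] -> ['d', 'e', 'b', 'a']
'e': index 1 in ['d', 'e', 'b', 'a'] -> ['e', 'd', 'b', 'a']


Output: [0, 0, 1, 3, 3, 0, 1]


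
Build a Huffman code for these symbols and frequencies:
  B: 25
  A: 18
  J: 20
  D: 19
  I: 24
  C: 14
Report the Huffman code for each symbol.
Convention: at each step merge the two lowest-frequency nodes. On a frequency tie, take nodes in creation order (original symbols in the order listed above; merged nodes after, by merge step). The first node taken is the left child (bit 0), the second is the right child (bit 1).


Huffman tree construction:
Step 1: Merge C(14) + A(18) = 32
Step 2: Merge D(19) + J(20) = 39
Step 3: Merge I(24) + B(25) = 49
Step 4: Merge (C+A)(32) + (D+J)(39) = 71
Step 5: Merge (I+B)(49) + ((C+A)+(D+J))(71) = 120
Read each symbol's code off the tree from the root (left child = 0, right child = 1).

Codes:
  B: 01 (length 2)
  A: 101 (length 3)
  J: 111 (length 3)
  D: 110 (length 3)
  I: 00 (length 2)
  C: 100 (length 3)
Average code length: 311/120 = 2.5917 bits/symbol


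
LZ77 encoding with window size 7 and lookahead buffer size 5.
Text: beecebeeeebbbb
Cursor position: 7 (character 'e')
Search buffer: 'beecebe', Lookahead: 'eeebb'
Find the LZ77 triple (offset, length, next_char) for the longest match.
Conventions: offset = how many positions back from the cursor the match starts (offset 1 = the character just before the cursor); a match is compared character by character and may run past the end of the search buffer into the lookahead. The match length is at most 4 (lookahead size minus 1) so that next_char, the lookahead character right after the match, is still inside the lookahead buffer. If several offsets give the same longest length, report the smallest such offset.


Try each offset into the search buffer:
  offset=1 (pos 6, char 'e'): match length 3
  offset=2 (pos 5, char 'b'): match length 0
  offset=3 (pos 4, char 'e'): match length 1
  offset=4 (pos 3, char 'c'): match length 0
  offset=5 (pos 2, char 'e'): match length 1
  offset=6 (pos 1, char 'e'): match length 2
  offset=7 (pos 0, char 'b'): match length 0
Longest match has length 3 at offset 1.
next_char = character at position 7 + 3 = 10 -> 'b'

Best match: offset=1, length=3 (matching 'eee' starting at position 6)
LZ77 triple: (1, 3, 'b')


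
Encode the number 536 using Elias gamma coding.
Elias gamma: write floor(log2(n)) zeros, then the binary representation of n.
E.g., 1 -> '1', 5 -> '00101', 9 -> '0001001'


num_bits = floor(log2(536)) + 1 = 10
leading_zeros = num_bits - 1 = 9
binary(536) = 1000011000

Elias gamma(536) = '000000000' + '1000011000' = 0000000001000011000 (19 bits)


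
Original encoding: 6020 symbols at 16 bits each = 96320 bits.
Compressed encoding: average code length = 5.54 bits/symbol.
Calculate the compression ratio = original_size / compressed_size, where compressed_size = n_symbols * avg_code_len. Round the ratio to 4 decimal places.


original_size = n_symbols * orig_bits = 6020 * 16 = 96320 bits
compressed_size = n_symbols * avg_code_len = 6020 * 5.54 = 33350.8 bits
ratio = original_size / compressed_size = 96320 / 33350.8 = 2.8881

Compression ratio = 2.8881


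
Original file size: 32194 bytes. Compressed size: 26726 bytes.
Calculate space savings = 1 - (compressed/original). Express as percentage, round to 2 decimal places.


ratio = compressed/original = 26726/32194 = 0.830155
savings = 1 - ratio = 1 - 0.830155 = 0.169845
as a percentage: 0.169845 * 100 = 16.98%

Space savings = 1 - 26726/32194 = 16.98%


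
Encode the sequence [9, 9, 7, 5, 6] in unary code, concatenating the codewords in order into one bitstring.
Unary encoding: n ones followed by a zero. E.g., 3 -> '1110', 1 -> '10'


Encode each number as n ones followed by a terminating 0:
  9 -> 1111111110 (10 bits)
  9 -> 1111111110 (10 bits)
  7 -> 11111110 (8 bits)
  5 -> 111110 (6 bits)
  6 -> 1111110 (7 bits)
Total length = 10 + 10 + 8 + 6 + 7 = 41 bits.

Unary([9, 9, 7, 5, 6]) = 11111111101111111110111111101111101111110 (41 bits)


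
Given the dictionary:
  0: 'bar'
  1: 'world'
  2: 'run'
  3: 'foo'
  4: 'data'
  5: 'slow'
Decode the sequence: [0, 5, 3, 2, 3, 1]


Look up each index in the dictionary:
  0 -> 'bar'
  5 -> 'slow'
  3 -> 'foo'
  2 -> 'run'
  3 -> 'foo'
  1 -> 'world'

Decoded: "bar slow foo run foo world"


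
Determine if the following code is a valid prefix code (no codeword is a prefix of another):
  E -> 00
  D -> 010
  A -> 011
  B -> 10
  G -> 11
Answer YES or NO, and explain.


Checking each pair (does one codeword prefix another?):
  E='00' vs D='010': no prefix
  E='00' vs A='011': no prefix
  E='00' vs B='10': no prefix
  E='00' vs G='11': no prefix
  D='010' vs E='00': no prefix
  D='010' vs A='011': no prefix
  D='010' vs B='10': no prefix
  D='010' vs G='11': no prefix
  A='011' vs E='00': no prefix
  A='011' vs D='010': no prefix
  A='011' vs B='10': no prefix
  A='011' vs G='11': no prefix
  B='10' vs E='00': no prefix
  B='10' vs D='010': no prefix
  B='10' vs A='011': no prefix
  B='10' vs G='11': no prefix
  G='11' vs E='00': no prefix
  G='11' vs D='010': no prefix
  G='11' vs A='011': no prefix
  G='11' vs B='10': no prefix
No violation found over all pairs.

YES -- this is a valid prefix code. No codeword is a prefix of any other codeword.


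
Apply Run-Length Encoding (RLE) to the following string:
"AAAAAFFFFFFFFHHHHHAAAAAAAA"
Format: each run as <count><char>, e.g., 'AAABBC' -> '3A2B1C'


Scanning runs left to right:
  i=0: run of 'A' x 5 -> '5A'
  i=5: run of 'F' x 8 -> '8F'
  i=13: run of 'H' x 5 -> '5H'
  i=18: run of 'A' x 8 -> '8A'

RLE = 5A8F5H8A


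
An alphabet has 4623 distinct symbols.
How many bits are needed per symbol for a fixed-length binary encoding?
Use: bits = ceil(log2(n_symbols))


log2(4623) = 12.1746
Bracket: 2^12 = 4096 < 4623 <= 2^13 = 8192
So ceil(log2(4623)) = 13

bits = ceil(log2(4623)) = ceil(12.1746) = 13 bits


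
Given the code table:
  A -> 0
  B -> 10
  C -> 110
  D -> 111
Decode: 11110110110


Decoding:
111 -> D
10 -> B
110 -> C
110 -> C


Result: DBCC


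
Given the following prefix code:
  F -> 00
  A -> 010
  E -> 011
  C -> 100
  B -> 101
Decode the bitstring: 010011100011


Decoding step by step:
Bits 010 -> A
Bits 011 -> E
Bits 100 -> C
Bits 011 -> E


Decoded message: AECE


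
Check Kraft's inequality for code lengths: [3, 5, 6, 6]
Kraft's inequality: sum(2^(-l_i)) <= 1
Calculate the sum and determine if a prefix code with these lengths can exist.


Sum = 2^(-3) + 2^(-5) + 2^(-6) + 2^(-6)
    = 0.125 + 0.03125 + 0.015625 + 0.015625
    = 12/64 = 0.1875
Since 0.1875 <= 1, Kraft's inequality IS satisfied.
A prefix code with these lengths CAN exist.

Kraft sum = 0.1875. Satisfied.


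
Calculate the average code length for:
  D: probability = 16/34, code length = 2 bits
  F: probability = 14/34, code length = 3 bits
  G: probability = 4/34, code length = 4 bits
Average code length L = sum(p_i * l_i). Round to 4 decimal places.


Weighted contributions p_i * l_i:
  D: (16/34) * 2 = 32/34
  F: (14/34) * 3 = 42/34
  G: (4/34) * 4 = 16/34
Sum = (32 + 42 + 16)/34 = 90/34

L = 90/34 = 2.6471 bits/symbol


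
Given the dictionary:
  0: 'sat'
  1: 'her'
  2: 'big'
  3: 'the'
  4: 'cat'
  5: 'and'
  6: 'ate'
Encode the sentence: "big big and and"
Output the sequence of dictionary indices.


Look up each word in the dictionary:
  'big' -> 2
  'big' -> 2
  'and' -> 5
  'and' -> 5

Encoded: [2, 2, 5, 5]


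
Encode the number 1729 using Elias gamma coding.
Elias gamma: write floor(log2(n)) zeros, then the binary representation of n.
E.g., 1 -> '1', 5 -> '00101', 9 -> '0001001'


num_bits = floor(log2(1729)) + 1 = 11
leading_zeros = num_bits - 1 = 10
binary(1729) = 11011000001

Elias gamma(1729) = '0000000000' + '11011000001' = 000000000011011000001 (21 bits)


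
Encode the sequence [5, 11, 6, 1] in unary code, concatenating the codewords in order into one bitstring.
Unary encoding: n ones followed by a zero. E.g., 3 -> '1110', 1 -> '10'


Encode each number as n ones followed by a terminating 0:
  5 -> 111110 (6 bits)
  11 -> 111111111110 (12 bits)
  6 -> 1111110 (7 bits)
  1 -> 10 (2 bits)
Total length = 6 + 12 + 7 + 2 = 27 bits.

Unary([5, 11, 6, 1]) = 111110111111111110111111010 (27 bits)


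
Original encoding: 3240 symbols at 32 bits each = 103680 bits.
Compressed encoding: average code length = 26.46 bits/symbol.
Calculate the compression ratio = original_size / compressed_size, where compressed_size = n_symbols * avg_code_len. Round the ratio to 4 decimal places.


original_size = n_symbols * orig_bits = 3240 * 32 = 103680 bits
compressed_size = n_symbols * avg_code_len = 3240 * 26.46 = 85730.4 bits
ratio = original_size / compressed_size = 103680 / 85730.4 = 1.2094

Compression ratio = 1.2094


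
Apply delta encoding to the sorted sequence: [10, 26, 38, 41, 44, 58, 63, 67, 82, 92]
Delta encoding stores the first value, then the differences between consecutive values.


First value: 10
Deltas:
  26 - 10 = 16
  38 - 26 = 12
  41 - 38 = 3
  44 - 41 = 3
  58 - 44 = 14
  63 - 58 = 5
  67 - 63 = 4
  82 - 67 = 15
  92 - 82 = 10


Delta encoded: [10, 16, 12, 3, 3, 14, 5, 4, 15, 10]


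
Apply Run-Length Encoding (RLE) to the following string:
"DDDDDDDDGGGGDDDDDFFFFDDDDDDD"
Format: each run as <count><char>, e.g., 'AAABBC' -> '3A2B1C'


Scanning runs left to right:
  i=0: run of 'D' x 8 -> '8D'
  i=8: run of 'G' x 4 -> '4G'
  i=12: run of 'D' x 5 -> '5D'
  i=17: run of 'F' x 4 -> '4F'
  i=21: run of 'D' x 7 -> '7D'

RLE = 8D4G5D4F7D


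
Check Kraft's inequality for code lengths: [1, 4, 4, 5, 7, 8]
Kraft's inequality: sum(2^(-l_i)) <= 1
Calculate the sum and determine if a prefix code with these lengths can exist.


Sum = 2^(-1) + 2^(-4) + 2^(-4) + 2^(-5) + 2^(-7) + 2^(-8)
    = 0.5 + 0.0625 + 0.0625 + 0.03125 + 0.0078125 + 0.00390625
    = 171/256 = 0.66796875
Since 0.66796875 <= 1, Kraft's inequality IS satisfied.
A prefix code with these lengths CAN exist.

Kraft sum = 0.66796875. Satisfied.


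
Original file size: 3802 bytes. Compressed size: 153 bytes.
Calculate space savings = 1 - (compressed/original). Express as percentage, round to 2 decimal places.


ratio = compressed/original = 153/3802 = 0.040242
savings = 1 - ratio = 1 - 0.040242 = 0.959758
as a percentage: 0.959758 * 100 = 95.98%

Space savings = 1 - 153/3802 = 95.98%
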